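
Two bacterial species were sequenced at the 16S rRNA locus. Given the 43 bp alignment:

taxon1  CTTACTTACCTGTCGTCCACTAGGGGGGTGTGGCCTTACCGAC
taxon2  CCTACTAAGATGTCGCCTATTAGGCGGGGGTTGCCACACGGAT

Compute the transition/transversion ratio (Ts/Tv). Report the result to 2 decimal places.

0.75

Transitions are A↔G and C↔T; transversions are all other mismatches.
Transitions: 6. Transversions: 8.
R = 6/8 = 0.75.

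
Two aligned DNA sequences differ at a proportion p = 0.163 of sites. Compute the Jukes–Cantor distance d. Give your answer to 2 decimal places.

0.18

d = −(3/4) ln(1 − 4p/3) = −0.75 ln(1 − 0.217333) = −0.75 ln(0.782667)
  = −0.75 × (-0.245048) = 0.183786 substitutions/site.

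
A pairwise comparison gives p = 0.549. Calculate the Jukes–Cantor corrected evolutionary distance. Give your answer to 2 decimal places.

0.99

d = −(3/4) ln(1 − 4p/3) = −0.75 ln(1 − 0.732) = −0.75 ln(0.268)
  = −0.75 × (-1.316768) = 0.987576 substitutions/site.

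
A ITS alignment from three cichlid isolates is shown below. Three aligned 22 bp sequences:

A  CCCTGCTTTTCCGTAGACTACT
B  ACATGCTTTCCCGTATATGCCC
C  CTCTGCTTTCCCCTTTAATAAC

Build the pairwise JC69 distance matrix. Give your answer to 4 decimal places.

d(A,B) = 0.4975, d(A,C) = 0.4975, d(B,C) = 0.5913

A–B: 8/22 sites differ → p ≈ 0.363636, d = −0.75 ln(1 − 0.484848) = 0.497470 ≈ 0.4975.
A–C: 8/22 sites differ → p ≈ 0.363636, d = −0.75 ln(1 − 0.484848) = 0.497470 ≈ 0.4975.
B–C: 9/22 sites differ → p ≈ 0.409091, d = −0.75 ln(1 − 0.545455) = 0.591344 ≈ 0.5913.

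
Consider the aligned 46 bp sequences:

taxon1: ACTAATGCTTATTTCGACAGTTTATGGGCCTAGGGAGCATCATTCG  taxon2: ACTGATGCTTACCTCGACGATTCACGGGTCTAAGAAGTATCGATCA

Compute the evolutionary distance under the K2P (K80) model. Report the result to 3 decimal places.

Of 46 sites, 13 differences are transitions and 1 are transversions, so P = 13/46 ≈ 0.282609 and Q = 1/46 ≈ 0.021739.
Under the Kimura two-parameter model, d = −½ ln(1 − 2P − Q) − ¼ ln(1 − 2Q).
1 − 2P − Q = 0.413043, giving −½ ln(0.413043) = 0.442102.
1 − 2Q = 0.956522, giving −¼ ln(0.956522) = 0.011113.
d = 0.442102 + 0.011113 = 0.453215.

0.453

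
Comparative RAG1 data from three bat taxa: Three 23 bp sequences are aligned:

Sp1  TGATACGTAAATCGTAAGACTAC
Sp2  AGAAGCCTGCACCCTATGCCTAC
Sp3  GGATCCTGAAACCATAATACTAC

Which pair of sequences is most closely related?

Sp1–Sp2: 10/23 differ, p = 0.435, d = 0.650.
Sp1–Sp3: 7/23 differ, p = 0.304, d = 0.390.
Sp2–Sp3: 11/23 differ, p = 0.478, d = 0.761.
The smallest distance is between Sp1 and Sp3.

Sp1 and Sp3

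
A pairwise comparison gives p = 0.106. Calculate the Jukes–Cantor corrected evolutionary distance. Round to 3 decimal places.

0.114

d = −(3/4) ln(1 − 4p/3) = −0.75 ln(1 − 0.141333) = −0.75 ln(0.858667)
  = −0.75 × (-0.152374) = 0.114281 substitutions/site.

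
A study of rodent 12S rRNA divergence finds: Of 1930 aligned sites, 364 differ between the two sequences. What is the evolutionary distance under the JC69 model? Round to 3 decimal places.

p = 364/1930 ≈ 0.188601.
d = −(3/4) ln(1 − 4p/3) = −0.75 ln(1 − 0.251468) = −0.75 ln(0.748532)
  = −0.75 × (-0.289641) = 0.217231 substitutions/site.

0.217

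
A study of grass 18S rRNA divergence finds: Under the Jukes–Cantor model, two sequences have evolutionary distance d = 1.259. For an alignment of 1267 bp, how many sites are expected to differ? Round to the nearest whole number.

773

Invert JC69: p = (3/4)(1 − e^(−4d/3)) = 0.75 × (1 − e^(-1.678667)) = 0.75 × (1 − 0.186623) = 0.610033.
Expected differing sites = pL ≈ 0.610033 × 1267 = 772.911811 ≈ 773.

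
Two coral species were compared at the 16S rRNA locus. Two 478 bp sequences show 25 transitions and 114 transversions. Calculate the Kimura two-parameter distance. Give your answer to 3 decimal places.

P = 25/478 ≈ 0.052301 and Q = 114/478 ≈ 0.238494.
Under the Kimura two-parameter model, d = −½ ln(1 − 2P − Q) − ¼ ln(1 − 2Q).
1 − 2P − Q = 0.656904, giving −½ ln(0.656904) = 0.210109.
1 − 2Q = 0.523012, giving −¼ ln(0.523012) = 0.162038.
d = 0.210109 + 0.162038 = 0.372147.

0.372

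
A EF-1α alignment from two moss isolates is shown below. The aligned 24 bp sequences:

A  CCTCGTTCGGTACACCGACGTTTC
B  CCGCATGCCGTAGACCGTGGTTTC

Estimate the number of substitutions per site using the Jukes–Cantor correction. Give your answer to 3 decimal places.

The sequences differ at 7 of 24 sites (3, 5, 7, 9, 13, 18, 19), so p = 7/24 ≈ 0.291667.
d = −(3/4) ln(1 − 4p/3) = −0.75 ln(1 − 0.388889) = −0.75 ln(0.611111)
  = −0.75 × (-0.492477) = 0.369358 substitutions/site.

0.369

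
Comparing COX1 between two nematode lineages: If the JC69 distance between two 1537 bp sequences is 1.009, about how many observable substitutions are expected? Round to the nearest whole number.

Invert JC69: p = (3/4)(1 − e^(−4d/3)) = 0.75 × (1 − e^(-1.345333)) = 0.75 × (1 − 0.260453) = 0.554660.
Expected differing sites = pL ≈ 0.554660 × 1537 = 852.51242 ≈ 853.

853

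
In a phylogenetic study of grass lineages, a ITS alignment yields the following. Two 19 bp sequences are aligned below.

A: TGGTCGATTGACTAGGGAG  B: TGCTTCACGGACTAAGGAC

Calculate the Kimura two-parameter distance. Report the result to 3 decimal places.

0.510

Of 19 sites, 3 differences are transitions and 4 are transversions, so P = 3/19 ≈ 0.157895 and Q = 4/19 ≈ 0.210526.
Under the Kimura two-parameter model, d = −½ ln(1 − 2P − Q) − ¼ ln(1 − 2Q).
1 − 2P − Q = 0.473684, giving −½ ln(0.473684) = 0.373607.
1 − 2Q = 0.578948, giving −¼ ln(0.578948) = 0.136636.
d = 0.373607 + 0.136636 = 0.510243.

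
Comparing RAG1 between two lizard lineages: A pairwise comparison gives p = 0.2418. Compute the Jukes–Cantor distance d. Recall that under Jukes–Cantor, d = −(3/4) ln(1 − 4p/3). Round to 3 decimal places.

d = −(3/4) ln(1 − 4p/3) = −0.75 ln(1 − 0.3224) = −0.75 ln(0.6776)
  = −0.75 × (-0.389198) = 0.291899 substitutions/site.

0.292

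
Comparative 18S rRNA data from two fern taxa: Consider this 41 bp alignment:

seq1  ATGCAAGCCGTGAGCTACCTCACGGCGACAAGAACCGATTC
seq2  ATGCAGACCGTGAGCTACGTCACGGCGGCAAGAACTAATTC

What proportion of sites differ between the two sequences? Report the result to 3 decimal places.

0.146

The sequences differ at 6 of 41 positions (sites 6, 7, 19, 28, 36, 37).
p = 6/41 = 0.146341… ≈ 0.146 (to 3 d.p.).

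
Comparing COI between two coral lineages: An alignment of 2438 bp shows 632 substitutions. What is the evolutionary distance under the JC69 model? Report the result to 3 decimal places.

p = 632/2438 ≈ 0.259229.
d = −(3/4) ln(1 − 4p/3) = −0.75 ln(1 − 0.345639) = −0.75 ln(0.654361)
  = −0.75 × (-0.424096) = 0.318072 substitutions/site.

0.318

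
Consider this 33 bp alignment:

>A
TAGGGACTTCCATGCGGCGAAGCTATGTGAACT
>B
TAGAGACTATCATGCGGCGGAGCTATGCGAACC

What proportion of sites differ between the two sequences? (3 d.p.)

0.182

The sequences differ at 6 of 33 positions (sites 4, 9, 10, 20, 28, 33).
p = 6/33 = 0.181818… ≈ 0.182 (to 3 d.p.).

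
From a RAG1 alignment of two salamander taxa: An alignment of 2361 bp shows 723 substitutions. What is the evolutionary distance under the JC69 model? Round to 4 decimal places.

0.3936

p = 723/2361 ≈ 0.306226.
d = −(3/4) ln(1 − 4p/3) = −0.75 ln(1 − 0.408301) = −0.75 ln(0.591699)
  = −0.75 × (-0.524757) = 0.393568 substitutions/site.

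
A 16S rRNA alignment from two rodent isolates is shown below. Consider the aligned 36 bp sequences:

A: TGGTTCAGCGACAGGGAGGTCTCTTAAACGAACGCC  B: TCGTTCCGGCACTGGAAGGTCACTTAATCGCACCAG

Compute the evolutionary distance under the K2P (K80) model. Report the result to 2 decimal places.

0.46

Of 36 sites, 1 differences are transitions and 11 are transversions, so P = 1/36 ≈ 0.027778 and Q = 11/36 ≈ 0.305556.
Under the Kimura two-parameter model, d = −½ ln(1 − 2P − Q) − ¼ ln(1 − 2Q).
1 − 2P − Q = 0.638888, giving −½ ln(0.638888) = 0.224013.
1 − 2Q = 0.388888, giving −¼ ln(0.388888) = 0.236116.
d = 0.224013 + 0.236116 = 0.460129.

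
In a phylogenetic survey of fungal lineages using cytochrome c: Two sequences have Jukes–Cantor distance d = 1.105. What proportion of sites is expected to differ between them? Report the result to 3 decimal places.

0.578

p = (3/4)(1 − e^(−4d/3)) = 0.75 × (1 − e^(-1.473333)) = 0.75 × (1 − 0.229160) = 0.578130.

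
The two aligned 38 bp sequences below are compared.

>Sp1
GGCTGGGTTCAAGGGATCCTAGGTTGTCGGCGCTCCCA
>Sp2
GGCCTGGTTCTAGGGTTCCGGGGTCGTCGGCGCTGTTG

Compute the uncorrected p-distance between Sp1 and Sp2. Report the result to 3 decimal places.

The sequences differ at 11 of 38 positions.
p = 11/38 = 0.289473… ≈ 0.289 (to 3 d.p.).

0.289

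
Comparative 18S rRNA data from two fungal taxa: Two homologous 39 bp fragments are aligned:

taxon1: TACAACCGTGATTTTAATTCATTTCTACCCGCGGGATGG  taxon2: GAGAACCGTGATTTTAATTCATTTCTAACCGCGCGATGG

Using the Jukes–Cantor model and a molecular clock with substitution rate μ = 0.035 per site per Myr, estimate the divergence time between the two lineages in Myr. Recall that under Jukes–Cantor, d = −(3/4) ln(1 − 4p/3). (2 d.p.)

1.58

The sequences differ at 4 of 39 sites (1, 3, 28, 34), so p = 4/39 ≈ 0.102564.
d = −(3/4) ln(1 − 4p/3) = −0.75 ln(1 − 0.136752) = −0.75 ln(0.863248)
  = −0.75 × (-0.147053) = 0.110290 substitutions/site.
Under a molecular clock d = 2μt, so t = d/(2μ) = 0.110290 / (2 × 0.035) = 1.58 Myr.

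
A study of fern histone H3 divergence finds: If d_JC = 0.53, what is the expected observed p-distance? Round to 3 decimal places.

0.380

p = (3/4)(1 − e^(−4d/3)) = 0.75 × (1 − e^(-0.706667)) = 0.75 × (1 − 0.493286) = 0.380036.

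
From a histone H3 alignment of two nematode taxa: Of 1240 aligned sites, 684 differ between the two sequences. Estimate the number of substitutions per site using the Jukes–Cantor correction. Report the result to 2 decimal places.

p = 684/1240 ≈ 0.551613.
d = −(3/4) ln(1 − 4p/3) = −0.75 ln(1 − 0.735484) = −0.75 ln(0.264516)
  = −0.75 × (-1.329854) = 0.997391 substitutions/site.

1.00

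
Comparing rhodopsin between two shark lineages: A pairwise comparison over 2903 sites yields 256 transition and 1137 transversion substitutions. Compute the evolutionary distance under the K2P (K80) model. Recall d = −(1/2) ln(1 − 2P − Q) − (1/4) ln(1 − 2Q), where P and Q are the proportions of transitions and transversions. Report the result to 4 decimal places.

0.8020

P = 256/2903 ≈ 0.088185 and Q = 1137/2903 ≈ 0.391664.
Under the Kimura two-parameter model, d = −½ ln(1 − 2P − Q) − ¼ ln(1 − 2Q).
1 − 2P − Q = 0.431966, giving −½ ln(0.431966) = 0.419704.
1 − 2Q = 0.216672, giving −¼ ln(0.216672) = 0.382343.
d = 0.419704 + 0.382343 = 0.802047.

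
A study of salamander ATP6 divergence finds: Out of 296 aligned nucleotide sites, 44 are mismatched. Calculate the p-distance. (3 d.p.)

0.149

p = 44/296 = 0.148648… ≈ 0.149 (to 3 d.p.).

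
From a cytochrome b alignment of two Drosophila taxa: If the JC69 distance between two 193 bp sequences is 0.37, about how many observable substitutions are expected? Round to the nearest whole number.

56

Invert JC69: p = (3/4)(1 − e^(−4d/3)) = 0.75 × (1 − e^(-0.493333)) = 0.75 × (1 − 0.610588) = 0.292059.
Expected differing sites = pL ≈ 0.292059 × 193 = 56.367387 ≈ 56.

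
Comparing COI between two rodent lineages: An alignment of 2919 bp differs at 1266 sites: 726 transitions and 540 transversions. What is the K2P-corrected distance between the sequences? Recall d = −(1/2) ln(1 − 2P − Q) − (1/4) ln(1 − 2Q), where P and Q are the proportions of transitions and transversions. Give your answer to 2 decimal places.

0.69

P = 726/2919 ≈ 0.248715 and Q = 540/2919 ≈ 0.184995.
Under the Kimura two-parameter model, d = −½ ln(1 − 2P − Q) − ¼ ln(1 − 2Q).
1 − 2P − Q = 0.317575, giving −½ ln(0.317575) = 0.573521.
1 − 2Q = 0.63001, giving −¼ ln(0.63001) = 0.115505.
d = 0.573521 + 0.115505 = 0.689026.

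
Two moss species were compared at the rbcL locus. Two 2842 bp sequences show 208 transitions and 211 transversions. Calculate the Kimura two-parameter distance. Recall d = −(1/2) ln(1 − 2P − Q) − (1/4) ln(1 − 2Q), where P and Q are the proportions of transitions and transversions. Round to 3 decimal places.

0.165

P = 208/2842 ≈ 0.073188 and Q = 211/2842 ≈ 0.074243.
Under the Kimura two-parameter model, d = −½ ln(1 − 2P − Q) − ¼ ln(1 − 2Q).
1 − 2P − Q = 0.779381, giving −½ ln(0.779381) = 0.124628.
1 − 2Q = 0.851514, giving −¼ ln(0.851514) = 0.040185.
d = 0.124628 + 0.040185 = 0.164813.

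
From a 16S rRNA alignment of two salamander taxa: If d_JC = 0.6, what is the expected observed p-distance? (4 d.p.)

0.4130

p = (3/4)(1 − e^(−4d/3)) = 0.75 × (1 − e^(-0.8)) = 0.75 × (1 − 0.449329) = 0.413003.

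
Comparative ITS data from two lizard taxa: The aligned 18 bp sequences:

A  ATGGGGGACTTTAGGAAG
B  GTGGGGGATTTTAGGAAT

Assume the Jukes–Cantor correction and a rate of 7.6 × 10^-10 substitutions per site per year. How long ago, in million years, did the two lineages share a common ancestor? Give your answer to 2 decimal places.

124.00

The sequences differ at 3 of 18 sites (1, 9, 18), so p = 3/18 ≈ 0.166667.
d = −(3/4) ln(1 − 4p/3) = −0.75 ln(1 − 0.222223) = −0.75 ln(0.777777)
  = −0.75 × (-0.251315) = 0.188486 substitutions/site.
Under a molecular clock d = 2μt, so t = d/(2μ) = 0.188486 / (2 × 7.6 × 10^-10) = 124.00 million years.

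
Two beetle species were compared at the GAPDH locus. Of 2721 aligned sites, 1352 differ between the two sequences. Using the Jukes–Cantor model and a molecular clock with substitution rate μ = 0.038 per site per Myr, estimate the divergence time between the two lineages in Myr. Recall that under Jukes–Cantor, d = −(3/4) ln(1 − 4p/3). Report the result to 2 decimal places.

10.72

p = 1352/2721 ≈ 0.496876.
d = −(3/4) ln(1 − 4p/3) = −0.75 ln(1 − 0.662501) = −0.75 ln(0.337499)
  = −0.75 × (-1.086193) = 0.814645 substitutions/site.
Under a molecular clock d = 2μt, so t = d/(2μ) = 0.814645 / (2 × 0.038) = 10.72 Myr.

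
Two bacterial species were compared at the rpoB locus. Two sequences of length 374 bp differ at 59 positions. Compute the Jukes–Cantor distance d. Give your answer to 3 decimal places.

0.177

p = 59/374 ≈ 0.157754.
d = −(3/4) ln(1 − 4p/3) = −0.75 ln(1 − 0.210339) = −0.75 ln(0.789661)
  = −0.75 × (-0.236152) = 0.177114 substitutions/site.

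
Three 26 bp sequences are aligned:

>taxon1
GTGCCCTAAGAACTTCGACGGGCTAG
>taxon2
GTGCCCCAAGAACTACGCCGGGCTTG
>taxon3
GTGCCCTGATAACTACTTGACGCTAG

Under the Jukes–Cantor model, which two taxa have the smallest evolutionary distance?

taxon1 and taxon2

taxon1–taxon2: 4/26 differ, p = 0.154, d = 0.172.
taxon1–taxon3: 8/26 differ, p = 0.308, d = 0.396.
taxon2–taxon3: 9/26 differ, p = 0.346, d = 0.464.
The smallest distance is between taxon1 and taxon2.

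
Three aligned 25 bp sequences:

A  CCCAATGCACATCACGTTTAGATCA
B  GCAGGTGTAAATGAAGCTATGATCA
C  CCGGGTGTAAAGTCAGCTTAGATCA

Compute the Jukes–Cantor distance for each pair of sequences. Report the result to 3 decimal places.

d(A,B) = 0.663, d(A,C) = 0.572, d(B,C) = 0.351

A–B: 11/25 sites differ → p = 0.44, d = −0.75 ln(1 − 0.586667) = 0.662626 ≈ 0.663.
A–C: 10/25 sites differ → p = 0.4, d = −0.75 ln(1 − 0.533333) = 0.571605 ≈ 0.572.
B–C: 7/25 sites differ → p = 0.28, d = −0.75 ln(1 − 0.373333) = 0.350505 ≈ 0.351.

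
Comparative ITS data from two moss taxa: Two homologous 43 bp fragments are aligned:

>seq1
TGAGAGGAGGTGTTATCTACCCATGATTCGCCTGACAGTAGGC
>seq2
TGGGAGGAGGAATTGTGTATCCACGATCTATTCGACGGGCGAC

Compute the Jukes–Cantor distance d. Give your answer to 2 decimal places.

0.56

The sequences differ at 17 of 43 sites, so p = 17/43 ≈ 0.395349.
d = −(3/4) ln(1 − 4p/3) = −0.75 ln(1 − 0.527132) = −0.75 ln(0.472868)
  = −0.75 × (-0.748939) = 0.561704 substitutions/site.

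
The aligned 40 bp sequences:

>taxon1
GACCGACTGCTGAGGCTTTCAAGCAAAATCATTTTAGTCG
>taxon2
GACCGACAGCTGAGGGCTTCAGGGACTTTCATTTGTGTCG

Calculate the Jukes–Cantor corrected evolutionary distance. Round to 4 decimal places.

The sequences differ at 10 of 40 sites (8, 16, 17, 22, 24, 26, 27, 28, 35, 36), so p = 10/40 = 0.25.
d = −(3/4) ln(1 − 4p/3) = −0.75 ln(1 − 0.333333) = −0.75 ln(0.666667)
  = −0.75 × (-0.405465) = 0.304099 substitutions/site.

0.3041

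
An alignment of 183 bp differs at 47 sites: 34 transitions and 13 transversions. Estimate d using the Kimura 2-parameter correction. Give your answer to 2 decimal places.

P = 34/183 ≈ 0.185792 and Q = 13/183 ≈ 0.071038.
Under the Kimura two-parameter model, d = −½ ln(1 − 2P − Q) − ¼ ln(1 − 2Q).
1 − 2P − Q = 0.557378, giving −½ ln(0.557378) = 0.292256.
1 − 2Q = 0.857924, giving −¼ ln(0.857924) = 0.038310.
d = 0.292256 + 0.038310 = 0.330566.

0.33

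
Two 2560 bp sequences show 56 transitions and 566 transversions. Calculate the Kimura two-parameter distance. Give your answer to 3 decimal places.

P = 56/2560 = 0.021875 and Q = 566/2560 ≈ 0.221094.
Under the Kimura two-parameter model, d = −½ ln(1 − 2P − Q) − ¼ ln(1 − 2Q).
1 − 2P − Q = 0.735156, giving −½ ln(0.735156) = 0.153836.
1 − 2Q = 0.557812, giving −¼ ln(0.557812) = 0.145933.
d = 0.153836 + 0.145933 = 0.299769.

0.300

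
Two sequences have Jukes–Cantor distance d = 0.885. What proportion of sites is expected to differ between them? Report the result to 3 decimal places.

0.520

p = (3/4)(1 − e^(−4d/3)) = 0.75 × (1 − e^(-1.18)) = 0.75 × (1 − 0.307279) = 0.519541.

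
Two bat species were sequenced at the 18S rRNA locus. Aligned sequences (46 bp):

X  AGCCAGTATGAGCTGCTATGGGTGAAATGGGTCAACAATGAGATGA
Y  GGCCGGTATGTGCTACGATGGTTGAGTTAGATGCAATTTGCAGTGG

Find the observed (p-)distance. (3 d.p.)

The sequences differ at 19 of 46 positions.
p = 19/46 = 0.413043… ≈ 0.413 (to 3 d.p.).

0.413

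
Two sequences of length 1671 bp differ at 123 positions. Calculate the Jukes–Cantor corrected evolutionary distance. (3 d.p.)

0.077

p = 123/1671 ≈ 0.073609.
d = −(3/4) ln(1 − 4p/3) = −0.75 ln(1 − 0.098145) = −0.75 ln(0.901855)
  = −0.75 × (-0.103302) = 0.077477 substitutions/site.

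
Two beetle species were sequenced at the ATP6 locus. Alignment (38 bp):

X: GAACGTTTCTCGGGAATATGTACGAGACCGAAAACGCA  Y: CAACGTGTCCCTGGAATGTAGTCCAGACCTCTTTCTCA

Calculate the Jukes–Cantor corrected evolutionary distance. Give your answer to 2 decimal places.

The sequences differ at 15 of 38 sites, so p = 15/38 ≈ 0.394737.
d = −(3/4) ln(1 − 4p/3) = −0.75 ln(1 − 0.526316) = −0.75 ln(0.473684)
  = −0.75 × (-0.747215) = 0.560411 substitutions/site.

0.56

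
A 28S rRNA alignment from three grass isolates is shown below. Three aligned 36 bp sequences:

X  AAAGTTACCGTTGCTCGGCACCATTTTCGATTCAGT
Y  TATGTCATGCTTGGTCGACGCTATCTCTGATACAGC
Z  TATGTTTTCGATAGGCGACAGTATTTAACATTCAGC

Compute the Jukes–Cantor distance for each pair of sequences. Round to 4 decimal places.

d(X,Y) = 0.6082, d(X,Z) = 0.6082, d(Y,Z) = 0.5482

X–Y: 15/36 sites differ → p ≈ 0.416667, d = −0.75 ln(1 − 0.555556) = 0.608198 ≈ 0.6082.
X–Z: 15/36 sites differ → p ≈ 0.416667, d = −0.75 ln(1 − 0.555556) = 0.608198 ≈ 0.6082.
Y–Z: 14/36 sites differ → p ≈ 0.388889, d = −0.75 ln(1 − 0.518519) = 0.548166 ≈ 0.5482.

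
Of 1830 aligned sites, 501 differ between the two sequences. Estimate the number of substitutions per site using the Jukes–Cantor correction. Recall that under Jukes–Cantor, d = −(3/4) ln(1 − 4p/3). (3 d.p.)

0.341

p = 501/1830 ≈ 0.27377.
d = −(3/4) ln(1 − 4p/3) = −0.75 ln(1 − 0.365027) = −0.75 ln(0.634973)
  = −0.75 × (-0.454173) = 0.340630 substitutions/site.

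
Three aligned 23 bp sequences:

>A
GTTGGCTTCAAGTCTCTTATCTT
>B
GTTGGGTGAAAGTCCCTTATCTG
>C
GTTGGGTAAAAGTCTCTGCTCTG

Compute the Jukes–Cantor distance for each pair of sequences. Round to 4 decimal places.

A–B: 5/23 sites differ → p ≈ 0.217391, d = −0.75 ln(1 − 0.289855) = 0.256715 ≈ 0.2567.
A–C: 6/23 sites differ → p ≈ 0.26087, d = −0.75 ln(1 − 0.347827) = 0.320584 ≈ 0.3206.
B–C: 4/23 sites differ → p ≈ 0.173913, d = −0.75 ln(1 − 0.231884) = 0.197861 ≈ 0.1979.

d(A,B) = 0.2567, d(A,C) = 0.3206, d(B,C) = 0.1979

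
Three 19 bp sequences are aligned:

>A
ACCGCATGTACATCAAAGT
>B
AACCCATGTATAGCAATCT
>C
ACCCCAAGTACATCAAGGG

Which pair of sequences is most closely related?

A and C

A–B: 6/19 differ, p = 0.316, d = 0.410.
A–C: 4/19 differ, p = 0.211, d = 0.247.
B–C: 7/19 differ, p = 0.368, d = 0.507.
The smallest distance is between A and C.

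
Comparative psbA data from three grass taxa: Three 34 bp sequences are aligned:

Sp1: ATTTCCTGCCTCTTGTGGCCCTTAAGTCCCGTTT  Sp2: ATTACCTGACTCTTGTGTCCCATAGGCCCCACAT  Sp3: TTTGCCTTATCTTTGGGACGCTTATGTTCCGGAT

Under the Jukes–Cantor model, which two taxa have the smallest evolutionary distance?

Sp1 and Sp2

Sp1–Sp2: 9/34 differ, p = 0.265, d = 0.326.
Sp1–Sp3: 14/34 differ, p = 0.412, d = 0.597.
Sp2–Sp3: 15/34 differ, p = 0.441, d = 0.665.
The smallest distance is between Sp1 and Sp2.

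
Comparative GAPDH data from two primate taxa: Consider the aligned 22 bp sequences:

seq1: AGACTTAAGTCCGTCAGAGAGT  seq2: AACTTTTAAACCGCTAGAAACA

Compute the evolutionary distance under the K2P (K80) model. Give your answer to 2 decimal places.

Of 22 sites, 6 differences are transitions and 5 are transversions, so P = 6/22 ≈ 0.272727 and Q = 5/22 ≈ 0.227273.
Under the Kimura two-parameter model, d = −½ ln(1 − 2P − Q) − ¼ ln(1 − 2Q).
1 − 2P − Q = 0.227273, giving −½ ln(0.227273) = 0.740802.
1 − 2Q = 0.545454, giving −¼ ln(0.545454) = 0.151534.
d = 0.740802 + 0.151534 = 0.892336.

0.89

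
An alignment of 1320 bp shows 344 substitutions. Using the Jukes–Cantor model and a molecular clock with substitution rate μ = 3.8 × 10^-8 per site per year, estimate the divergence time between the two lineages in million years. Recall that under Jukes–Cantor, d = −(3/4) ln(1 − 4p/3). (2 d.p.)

p = 344/1320 ≈ 0.260606.
d = −(3/4) ln(1 − 4p/3) = −0.75 ln(1 − 0.347475) = −0.75 ln(0.652525)
  = −0.75 × (-0.426906) = 0.320180 substitutions/site.
Under a molecular clock d = 2μt, so t = d/(2μ) = 0.320180 / (2 × 3.8 × 10^-8) = 4.21 million years.

4.21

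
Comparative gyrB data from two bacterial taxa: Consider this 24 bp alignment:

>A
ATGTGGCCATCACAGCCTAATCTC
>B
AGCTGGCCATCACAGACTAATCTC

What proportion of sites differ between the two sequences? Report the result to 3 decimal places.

0.125

The sequences differ at 3 of 24 positions (sites 2, 3, 16).
p = 3/24 = 0.125.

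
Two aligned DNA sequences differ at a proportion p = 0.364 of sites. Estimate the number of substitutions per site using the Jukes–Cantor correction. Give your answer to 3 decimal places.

0.498

d = −(3/4) ln(1 − 4p/3) = −0.75 ln(1 − 0.485333) = −0.75 ln(0.514667)
  = −0.75 × (-0.664235) = 0.498176 substitutions/site.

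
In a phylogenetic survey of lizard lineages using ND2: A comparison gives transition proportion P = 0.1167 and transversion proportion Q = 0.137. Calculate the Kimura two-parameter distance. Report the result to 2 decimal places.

0.31

Under the Kimura two-parameter model, d = −½ ln(1 − 2P − Q) − ¼ ln(1 − 2Q).
1 − 2P − Q = 0.6296, giving −½ ln(0.6296) = 0.231335.
1 − 2Q = 0.726, giving −¼ ln(0.726) = 0.080051.
d = 0.231335 + 0.080051 = 0.311386.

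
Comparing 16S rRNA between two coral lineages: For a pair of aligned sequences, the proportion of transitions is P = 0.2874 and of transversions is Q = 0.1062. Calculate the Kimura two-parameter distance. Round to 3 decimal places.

0.631

Under the Kimura two-parameter model, d = −½ ln(1 − 2P − Q) − ¼ ln(1 − 2Q).
1 − 2P − Q = 0.319, giving −½ ln(0.319) = 0.571282.
1 − 2Q = 0.7876, giving −¼ ln(0.7876) = 0.059691.
d = 0.571282 + 0.059691 = 0.630973.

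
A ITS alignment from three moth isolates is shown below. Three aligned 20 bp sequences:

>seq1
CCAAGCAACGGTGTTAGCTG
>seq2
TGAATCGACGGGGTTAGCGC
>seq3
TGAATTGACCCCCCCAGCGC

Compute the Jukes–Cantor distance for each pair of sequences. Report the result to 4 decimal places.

d(seq1,seq2) = 0.4715, d(seq1,seq3) = 1.5112, d(seq2,seq3) = 0.4715

seq1–seq2: 7/20 sites differ → p = 0.35, d = −0.75 ln(1 − 0.466667) = 0.471457 ≈ 0.4715.
seq1–seq3: 13/20 sites differ → p = 0.65, d = −0.75 ln(1 − 0.866667) = 1.511179 ≈ 1.5112.
seq2–seq3: 7/20 sites differ → p = 0.35, d = −0.75 ln(1 − 0.466667) = 0.471457 ≈ 0.4715.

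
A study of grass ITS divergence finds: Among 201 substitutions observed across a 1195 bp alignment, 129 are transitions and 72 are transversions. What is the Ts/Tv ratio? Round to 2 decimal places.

1.79

R = 129/72 = 1.791666… ≈ 1.79 (to 2 d.p.).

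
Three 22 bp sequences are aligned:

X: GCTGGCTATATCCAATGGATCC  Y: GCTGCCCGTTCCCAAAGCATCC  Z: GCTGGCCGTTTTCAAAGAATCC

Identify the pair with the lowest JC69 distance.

Y and Z

X–Y: 7/22 differ, p = 0.318, d = 0.414.
X–Z: 6/22 differ, p = 0.273, d = 0.339.
Y–Z: 4/22 differ, p = 0.182, d = 0.208.
The smallest distance is between Y and Z.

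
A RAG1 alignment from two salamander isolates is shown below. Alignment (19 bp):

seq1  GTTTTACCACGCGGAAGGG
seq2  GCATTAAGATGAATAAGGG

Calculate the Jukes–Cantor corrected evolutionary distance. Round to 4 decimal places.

The sequences differ at 8 of 19 sites (2, 3, 7, 8, 10, 12, 13, 14), so p = 8/19 ≈ 0.421053.
d = −(3/4) ln(1 − 4p/3) = −0.75 ln(1 − 0.561404) = −0.75 ln(0.438596)
  = −0.75 × (-0.824177) = 0.618133 substitutions/site.

0.6181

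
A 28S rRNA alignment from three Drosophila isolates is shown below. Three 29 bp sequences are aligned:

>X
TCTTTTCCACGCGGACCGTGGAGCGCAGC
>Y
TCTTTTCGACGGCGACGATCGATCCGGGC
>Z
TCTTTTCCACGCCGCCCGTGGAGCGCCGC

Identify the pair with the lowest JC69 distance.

X and Z

X–Y: 10/29 differ, p = 0.345, d = 0.462.
X–Z: 3/29 differ, p = 0.103, d = 0.111.
Y–Z: 10/29 differ, p = 0.345, d = 0.462.
The smallest distance is between X and Z.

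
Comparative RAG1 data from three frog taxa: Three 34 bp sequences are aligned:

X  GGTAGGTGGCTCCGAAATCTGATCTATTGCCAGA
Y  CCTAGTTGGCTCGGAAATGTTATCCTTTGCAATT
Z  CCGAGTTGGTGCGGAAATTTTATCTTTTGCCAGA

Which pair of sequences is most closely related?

X–Y: 11/34 differ, p = 0.324, d = 0.423.
X–Z: 10/34 differ, p = 0.294, d = 0.373.
Y–Z: 8/34 differ, p = 0.235, d = 0.282.
The smallest distance is between Y and Z.

Y and Z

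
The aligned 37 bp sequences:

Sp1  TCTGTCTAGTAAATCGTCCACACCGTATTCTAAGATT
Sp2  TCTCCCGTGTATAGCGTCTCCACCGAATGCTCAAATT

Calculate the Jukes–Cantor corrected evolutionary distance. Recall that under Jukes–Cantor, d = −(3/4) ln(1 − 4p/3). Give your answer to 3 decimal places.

0.425

The sequences differ at 12 of 37 sites, so p = 12/37 ≈ 0.324324.
d = −(3/4) ln(1 − 4p/3) = −0.75 ln(1 − 0.432432) = −0.75 ln(0.567568)
  = −0.75 × (-0.566395) = 0.424796 substitutions/site.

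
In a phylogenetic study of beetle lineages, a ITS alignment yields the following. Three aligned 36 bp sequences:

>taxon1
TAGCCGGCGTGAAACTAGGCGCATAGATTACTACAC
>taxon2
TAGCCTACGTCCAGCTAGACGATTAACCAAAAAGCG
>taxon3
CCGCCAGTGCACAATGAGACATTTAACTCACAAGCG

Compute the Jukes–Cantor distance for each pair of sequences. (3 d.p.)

d(taxon1,taxon2) = 0.745, d(taxon1,taxon3) = 1.012, d(taxon2,taxon3) = 0.608

taxon1–taxon2: 17/36 sites differ → p ≈ 0.472222, d = −0.75 ln(1 − 0.629629) = 0.744938 ≈ 0.745.
taxon1–taxon3: 20/36 sites differ → p ≈ 0.555556, d = −0.75 ln(1 − 0.740741) = 1.012446 ≈ 1.012.
taxon2–taxon3: 15/36 sites differ → p ≈ 0.416667, d = −0.75 ln(1 − 0.555556) = 0.608198 ≈ 0.608.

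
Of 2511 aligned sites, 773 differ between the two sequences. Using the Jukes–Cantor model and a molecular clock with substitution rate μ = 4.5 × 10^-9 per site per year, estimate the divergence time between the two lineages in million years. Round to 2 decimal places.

44.03

p = 773/2511 ≈ 0.307845.
d = −(3/4) ln(1 − 4p/3) = −0.75 ln(1 − 0.41046) = −0.75 ln(0.58954)
  = −0.75 × (-0.528413) = 0.396310 substitutions/site.
Under a molecular clock d = 2μt, so t = d/(2μ) = 0.396310 / (2 × 4.5 × 10^-9) = 44.03 million years.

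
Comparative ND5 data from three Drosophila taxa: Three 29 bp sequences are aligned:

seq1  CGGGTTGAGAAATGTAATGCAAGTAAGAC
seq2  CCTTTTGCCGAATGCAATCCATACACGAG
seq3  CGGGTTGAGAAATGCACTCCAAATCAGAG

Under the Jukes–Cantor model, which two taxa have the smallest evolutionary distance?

seq1 and seq3

seq1–seq2: 13/29 differ, p = 0.448, d = 0.683.
seq1–seq3: 6/29 differ, p = 0.207, d = 0.242.
seq2–seq3: 11/29 differ, p = 0.379, d = 0.529.
The smallest distance is between seq1 and seq3.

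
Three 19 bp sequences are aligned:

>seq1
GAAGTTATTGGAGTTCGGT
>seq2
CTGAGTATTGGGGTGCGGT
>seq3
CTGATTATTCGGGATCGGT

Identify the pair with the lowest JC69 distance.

seq1–seq2: 7/19 differ, p = 0.368, d = 0.507.
seq1–seq3: 7/19 differ, p = 0.368, d = 0.507.
seq2–seq3: 4/19 differ, p = 0.211, d = 0.247.
The smallest distance is between seq2 and seq3.

seq2 and seq3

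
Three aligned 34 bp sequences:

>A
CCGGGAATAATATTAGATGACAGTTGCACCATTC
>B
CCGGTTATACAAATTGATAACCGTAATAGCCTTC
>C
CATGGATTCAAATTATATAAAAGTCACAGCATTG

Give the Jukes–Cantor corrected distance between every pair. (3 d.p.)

d(A,B) = 0.535, d(A,C) = 0.477, d(B,C) = 0.741

A–B: 13/34 sites differ → p ≈ 0.382353, d = −0.75 ln(1 − 0.509804) = 0.534712 ≈ 0.535.
A–C: 12/34 sites differ → p ≈ 0.352941, d = −0.75 ln(1 − 0.470588) = 0.476991 ≈ 0.477.
B–C: 16/34 sites differ → p ≈ 0.470588, d = −0.75 ln(1 − 0.627451) = 0.740540 ≈ 0.741.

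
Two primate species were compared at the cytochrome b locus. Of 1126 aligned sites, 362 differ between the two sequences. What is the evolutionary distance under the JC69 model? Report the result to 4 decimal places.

p = 362/1126 ≈ 0.321492.
d = −(3/4) ln(1 − 4p/3) = −0.75 ln(1 − 0.428656) = −0.75 ln(0.571344)
  = −0.75 × (-0.559764) = 0.419823 substitutions/site.

0.4198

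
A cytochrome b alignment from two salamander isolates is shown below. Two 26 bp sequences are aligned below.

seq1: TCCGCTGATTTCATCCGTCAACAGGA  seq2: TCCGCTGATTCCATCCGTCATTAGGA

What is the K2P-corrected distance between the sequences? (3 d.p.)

Of 26 sites, 2 differences are transitions and 1 are transversions, so P = 2/26 ≈ 0.076923 and Q = 1/26 ≈ 0.038462.
Under the Kimura two-parameter model, d = −½ ln(1 − 2P − Q) − ¼ ln(1 − 2Q).
1 − 2P − Q = 0.807692, giving −½ ln(0.807692) = 0.106787.
1 − 2Q = 0.923076, giving −¼ ln(0.923076) = 0.020011.
d = 0.106787 + 0.020011 = 0.126798.

0.127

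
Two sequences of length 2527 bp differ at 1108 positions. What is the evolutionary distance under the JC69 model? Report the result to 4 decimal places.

p = 1108/2527 ≈ 0.438465.
d = −(3/4) ln(1 − 4p/3) = −0.75 ln(1 − 0.58462) = −0.75 ln(0.41538)
  = −0.75 × (-0.878562) = 0.658922 substitutions/site.

0.6589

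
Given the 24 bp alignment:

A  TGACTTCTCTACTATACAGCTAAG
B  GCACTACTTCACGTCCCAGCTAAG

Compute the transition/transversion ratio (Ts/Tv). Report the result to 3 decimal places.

0.500

Transitions are A↔G and C↔T; transversions are all other mismatches.
Transitions: 3. Transversions: 6.
R = 3/6 = 0.500.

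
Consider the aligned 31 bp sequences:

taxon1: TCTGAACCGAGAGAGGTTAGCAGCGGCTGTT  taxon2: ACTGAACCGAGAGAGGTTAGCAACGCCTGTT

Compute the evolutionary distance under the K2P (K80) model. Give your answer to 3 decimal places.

0.104

Of 31 sites, 1 differences are transitions and 2 are transversions, so P = 1/31 ≈ 0.032258 and Q = 2/31 ≈ 0.064516.
Under the Kimura two-parameter model, d = −½ ln(1 − 2P − Q) − ¼ ln(1 − 2Q).
1 − 2P − Q = 0.870968, giving −½ ln(0.870968) = 0.069075.
1 − 2Q = 0.870968, giving −¼ ln(0.870968) = 0.034538.
d = 0.069075 + 0.034538 = 0.103613.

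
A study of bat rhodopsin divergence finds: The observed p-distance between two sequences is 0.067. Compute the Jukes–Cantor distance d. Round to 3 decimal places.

0.070

d = −(3/4) ln(1 − 4p/3) = −0.75 ln(1 − 0.089333) = −0.75 ln(0.910667)
  = −0.75 × (-0.093578) = 0.070184 substitutions/site.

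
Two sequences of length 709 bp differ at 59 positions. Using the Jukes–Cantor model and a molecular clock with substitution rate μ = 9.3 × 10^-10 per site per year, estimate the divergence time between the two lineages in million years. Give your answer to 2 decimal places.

47.42

p = 59/709 ≈ 0.083216.
d = −(3/4) ln(1 − 4p/3) = −0.75 ln(1 − 0.110955) = −0.75 ln(0.889045)
  = −0.75 × (-0.117607) = 0.088205 substitutions/site.
Under a molecular clock d = 2μt, so t = d/(2μ) = 0.088205 / (2 × 9.3 × 10^-10) = 47.42 million years.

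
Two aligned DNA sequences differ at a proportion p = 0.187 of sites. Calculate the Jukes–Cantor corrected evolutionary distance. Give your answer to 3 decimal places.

d = −(3/4) ln(1 − 4p/3) = −0.75 ln(1 − 0.249333) = −0.75 ln(0.750667)
  = −0.75 × (-0.286793) = 0.215095 substitutions/site.

0.215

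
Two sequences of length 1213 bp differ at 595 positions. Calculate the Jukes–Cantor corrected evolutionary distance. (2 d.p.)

0.80

p = 595/1213 ≈ 0.490519.
d = −(3/4) ln(1 − 4p/3) = −0.75 ln(1 − 0.654025) = −0.75 ln(0.345975)
  = −0.75 × (-1.061389) = 0.796042 substitutions/site.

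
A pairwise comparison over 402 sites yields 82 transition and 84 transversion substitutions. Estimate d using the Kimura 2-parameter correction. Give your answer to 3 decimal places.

P = 82/402 ≈ 0.20398 and Q = 84/402 ≈ 0.208955.
Under the Kimura two-parameter model, d = −½ ln(1 − 2P − Q) − ¼ ln(1 − 2Q).
1 − 2P − Q = 0.383085, giving −½ ln(0.383085) = 0.479749.
1 − 2Q = 0.58209, giving −¼ ln(0.58209) = 0.135283.
d = 0.479749 + 0.135283 = 0.615032.

0.615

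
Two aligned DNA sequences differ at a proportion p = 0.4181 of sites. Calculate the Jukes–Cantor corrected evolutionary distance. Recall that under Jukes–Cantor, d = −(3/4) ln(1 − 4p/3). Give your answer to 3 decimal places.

0.611

d = −(3/4) ln(1 − 4p/3) = −0.75 ln(1 − 0.557467) = −0.75 ln(0.442533)
  = −0.75 × (-0.815240) = 0.611430 substitutions/site.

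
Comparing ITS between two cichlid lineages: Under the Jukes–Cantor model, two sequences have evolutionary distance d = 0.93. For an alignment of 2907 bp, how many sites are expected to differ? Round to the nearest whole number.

1549

Invert JC69: p = (3/4)(1 − e^(−4d/3)) = 0.75 × (1 − e^(-1.24)) = 0.75 × (1 − 0.289384) = 0.532962.
Expected differing sites = pL ≈ 0.532962 × 2907 = 1549.320534 ≈ 1549.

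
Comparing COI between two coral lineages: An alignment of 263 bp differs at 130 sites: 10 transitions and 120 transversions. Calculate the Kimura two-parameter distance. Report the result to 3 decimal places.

P = 10/263 ≈ 0.038023 and Q = 120/263 ≈ 0.456274.
Under the Kimura two-parameter model, d = −½ ln(1 − 2P − Q) − ¼ ln(1 − 2Q).
1 − 2P − Q = 0.46768, giving −½ ln(0.46768) = 0.379985.
1 − 2Q = 0.087452, giving −¼ ln(0.087452) = 0.609166.
d = 0.379985 + 0.609166 = 0.989151.

0.989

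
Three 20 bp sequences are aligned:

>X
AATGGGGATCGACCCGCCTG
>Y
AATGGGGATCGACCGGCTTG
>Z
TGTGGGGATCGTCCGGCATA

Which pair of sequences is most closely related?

X and Y

X–Y: 2/20 differ, p = 0.100, d = 0.107.
X–Z: 6/20 differ, p = 0.300, d = 0.383.
Y–Z: 5/20 differ, p = 0.250, d = 0.304.
The smallest distance is between X and Y.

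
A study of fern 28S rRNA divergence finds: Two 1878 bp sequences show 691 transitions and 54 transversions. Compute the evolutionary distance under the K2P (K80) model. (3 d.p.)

0.738

P = 691/1878 ≈ 0.367945 and Q = 54/1878 ≈ 0.028754.
Under the Kimura two-parameter model, d = −½ ln(1 − 2P − Q) − ¼ ln(1 − 2Q).
1 − 2P − Q = 0.235356, giving −½ ln(0.235356) = 0.723328.
1 − 2Q = 0.942492, giving −¼ ln(0.942492) = 0.014807.
d = 0.723328 + 0.014807 = 0.738135.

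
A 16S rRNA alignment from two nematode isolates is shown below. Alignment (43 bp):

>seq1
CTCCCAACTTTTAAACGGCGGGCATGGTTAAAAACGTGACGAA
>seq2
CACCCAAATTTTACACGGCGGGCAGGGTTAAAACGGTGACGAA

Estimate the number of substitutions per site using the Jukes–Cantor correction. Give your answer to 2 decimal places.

0.15

The sequences differ at 6 of 43 sites (2, 8, 14, 25, 34, 35), so p = 6/43 ≈ 0.139535.
d = −(3/4) ln(1 − 4p/3) = −0.75 ln(1 − 0.186047) = −0.75 ln(0.813953)
  = −0.75 × (-0.205853) = 0.154390 substitutions/site.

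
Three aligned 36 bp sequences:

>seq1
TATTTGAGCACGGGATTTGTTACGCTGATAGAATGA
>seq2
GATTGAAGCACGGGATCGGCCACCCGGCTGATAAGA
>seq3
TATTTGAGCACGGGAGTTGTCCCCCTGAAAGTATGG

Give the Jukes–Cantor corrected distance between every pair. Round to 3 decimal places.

seq1–seq2: 14/36 sites differ → p ≈ 0.388889, d = −0.75 ln(1 − 0.518519) = 0.548166 ≈ 0.548.
seq1–seq3: 7/36 sites differ → p ≈ 0.194444, d = −0.75 ln(1 − 0.259259) = 0.225078 ≈ 0.225.
seq2–seq3: 15/36 sites differ → p ≈ 0.416667, d = −0.75 ln(1 − 0.555556) = 0.608198 ≈ 0.608.

d(seq1,seq2) = 0.548, d(seq1,seq3) = 0.225, d(seq2,seq3) = 0.608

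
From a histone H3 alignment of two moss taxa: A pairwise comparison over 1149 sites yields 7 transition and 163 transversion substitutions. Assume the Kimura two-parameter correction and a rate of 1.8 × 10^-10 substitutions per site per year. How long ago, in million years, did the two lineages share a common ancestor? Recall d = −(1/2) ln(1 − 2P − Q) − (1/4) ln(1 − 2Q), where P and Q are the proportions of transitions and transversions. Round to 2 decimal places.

464.08

P = 7/1149 ≈ 0.006092 and Q = 163/1149 ≈ 0.141862.
Under the Kimura two-parameter model, d = −½ ln(1 − 2P − Q) − ¼ ln(1 − 2Q).
1 − 2P − Q = 0.845954, giving −½ ln(0.845954) = 0.083645.
1 − 2Q = 0.716276, giving −¼ ln(0.716276) = 0.083422.
d = 0.083645 + 0.083422 = 0.167067.
Under a molecular clock d = 2μt, so t = d/(2μ) = 0.167067 / (2 × 1.8 × 10^-10) = 464.08 million years.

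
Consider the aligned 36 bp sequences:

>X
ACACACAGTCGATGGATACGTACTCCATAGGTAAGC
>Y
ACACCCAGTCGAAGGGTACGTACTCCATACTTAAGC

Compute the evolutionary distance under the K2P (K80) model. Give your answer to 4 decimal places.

Of 36 sites, 1 differences are transitions and 4 are transversions, so P = 1/36 ≈ 0.027778 and Q = 4/36 ≈ 0.111111.
Under the Kimura two-parameter model, d = −½ ln(1 − 2P − Q) − ¼ ln(1 − 2Q).
1 − 2P − Q = 0.833333, giving −½ ln(0.833333) = 0.091161.
1 − 2Q = 0.777778, giving −¼ ln(0.777778) = 0.062829.
d = 0.091161 + 0.062829 = 0.153990.

0.1540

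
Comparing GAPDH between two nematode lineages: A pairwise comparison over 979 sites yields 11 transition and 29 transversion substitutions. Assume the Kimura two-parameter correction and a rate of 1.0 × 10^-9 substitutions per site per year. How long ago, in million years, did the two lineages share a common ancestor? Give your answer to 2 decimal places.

21.01

P = 11/979 ≈ 0.011236 and Q = 29/979 ≈ 0.029622.
Under the Kimura two-parameter model, d = −½ ln(1 − 2P − Q) − ¼ ln(1 − 2Q).
1 − 2P − Q = 0.947906, giving −½ ln(0.947906) = 0.026750.
1 − 2Q = 0.940756, giving −¼ ln(0.940756) = 0.015268.
d = 0.026750 + 0.015268 = 0.042018.
Under a molecular clock d = 2μt, so t = d/(2μ) = 0.042018 / (2 × 1.0 × 10^-9) = 21.01 million years.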